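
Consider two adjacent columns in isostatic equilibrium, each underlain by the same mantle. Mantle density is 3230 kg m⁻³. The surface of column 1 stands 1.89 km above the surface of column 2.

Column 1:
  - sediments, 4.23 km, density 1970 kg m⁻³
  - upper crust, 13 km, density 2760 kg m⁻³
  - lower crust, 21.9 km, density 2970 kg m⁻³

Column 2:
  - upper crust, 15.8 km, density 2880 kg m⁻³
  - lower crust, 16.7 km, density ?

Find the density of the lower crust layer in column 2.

Take the compensation level at the base of the deeper column (depth z_c below the surface of column 1) and equate Σ ρ_i t_i down to z_c; mantle fills any gap and the z_c terms cancel.
Column 1: 4.23×1970 + 13×2760 + 21.9×2970 + (z_c − 39.13)×3230
Column 2: 1.89×0 + 15.8×2880 + 16.7×ρ + (z_c − 1.89 − 32.5)×3230
The z_c×3230 term appears on both sides and cancels. Collect the known terms of each column as K = Σ(ρt)_known − 3230 × (depth of known layers): K_1 = 109256.1 − 3230×39.13 = −17133.8; K_2 = 45504 − 3230×(1.89 + 32.5) = −65575.7.
Balance: K_1 = K_2 + 16.7×ρ, so ρ = (K_1 − K_2)/16.7 = 48441.9/16.7 = 2900 kg m⁻³.

2900 kg m⁻³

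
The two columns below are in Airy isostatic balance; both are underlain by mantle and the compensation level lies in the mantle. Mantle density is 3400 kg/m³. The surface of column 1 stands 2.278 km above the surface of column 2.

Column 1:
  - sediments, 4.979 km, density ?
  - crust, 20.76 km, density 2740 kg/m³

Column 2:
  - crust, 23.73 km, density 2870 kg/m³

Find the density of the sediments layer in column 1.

Take the compensation level at the base of the deeper column (depth z_c below the surface of column 1) and equate Σ ρ_i t_i down to z_c; mantle fills any gap and the z_c terms cancel.
Column 1: 4.979×ρ + 20.76×2740 + (z_c − 25.739)×3400
Column 2: 2.278×0 + 23.73×2870 + (z_c − 2.278 − 23.73)×3400
The z_c×3400 term appears on both sides and cancels. Collect the known terms of each column as K = Σ(ρt)_known − 3400 × (depth of known layers): K_1 = 56882.4 − 3400×25.739 = −30630.2; K_2 = 68105.1 − 3400×(2.278 + 23.73) = −20322.1.
Balance: K_1 + 4.979×ρ = K_2, so ρ = (K_2 − K_1)/4.979 = 10308.1/4.979 = 2070 kg/m³.

2070 kg/m³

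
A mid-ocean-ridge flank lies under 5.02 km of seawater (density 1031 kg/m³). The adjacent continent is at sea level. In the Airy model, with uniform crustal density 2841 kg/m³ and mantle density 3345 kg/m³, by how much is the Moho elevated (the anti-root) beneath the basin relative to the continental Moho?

18 km

For local isostatic compensation: replacing crust with seawater at the top is compensated by replacing crust with mantle at the base: d (ρ_c − ρ_w) = a (ρ_m − ρ_c).
a = d (ρ_c − ρ_w)/(ρ_m − ρ_c) = 5.02 km × 1810/504 = 18 km.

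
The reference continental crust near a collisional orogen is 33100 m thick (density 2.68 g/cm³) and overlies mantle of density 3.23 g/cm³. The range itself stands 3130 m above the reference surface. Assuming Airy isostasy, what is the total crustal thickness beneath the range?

51500 m

Root depth r = h ρ_c / (ρ_m − ρ_c) = 3130 m × 2.68 / 0.55 = 15250 m.
Total thickness = T + h + r = 33100 m + 3130 m + 15250 m = 51500 m.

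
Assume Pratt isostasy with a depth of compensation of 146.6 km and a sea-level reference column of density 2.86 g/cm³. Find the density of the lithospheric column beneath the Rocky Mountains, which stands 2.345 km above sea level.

2.81 g/cm³

Pratt balance: ρ_ref D = ρ (D + h).
ρ = ρ_ref D/(D + h) = 2.86 × 146.6 km/(146.6 km + 2.345 km) = 2.81 g/cm³.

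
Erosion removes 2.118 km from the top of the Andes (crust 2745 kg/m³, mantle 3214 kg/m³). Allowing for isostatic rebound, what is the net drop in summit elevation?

0.309 km

Rebound u = e ρ_c/ρ_m = 2.118 km × 2745/3214 = 1.809 km.
Net surface drop = e − u = 2.118 km − 1.809 km = e (ρ_m − ρ_c)/ρ_m = 0.309 km.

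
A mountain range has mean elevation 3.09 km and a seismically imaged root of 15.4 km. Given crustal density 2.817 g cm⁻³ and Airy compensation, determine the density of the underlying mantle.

Airy balance: ρ_c h = (ρ_m − ρ_c) r → ρ_m = ρ_c (1 + h/r).
ρ_m = 2.817 × (1 + 3.09 km/15.4 km) = 3.38 g cm⁻³.

3.38 g cm⁻³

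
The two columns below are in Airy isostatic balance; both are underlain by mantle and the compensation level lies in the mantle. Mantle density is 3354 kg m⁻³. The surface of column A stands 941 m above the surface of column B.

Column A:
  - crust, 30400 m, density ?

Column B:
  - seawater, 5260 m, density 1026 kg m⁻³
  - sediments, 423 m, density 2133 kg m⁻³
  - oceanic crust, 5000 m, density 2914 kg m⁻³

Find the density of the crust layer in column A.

2760 kg m⁻³

Take the compensation level at the base of the deeper column (depth z_c below the surface of column A) and equate Σ ρ_i t_i down to z_c; mantle fills any gap and the z_c terms cancel.
Column A: 30400×ρ + (z_c − 30400)×3354
Column B: 941×0 + 5260×1026 + 423×2133 + 5000×2914 + (z_c − 941 − 10683)×3354
The z_c×3354 term appears on both sides and cancels. Collect the known terms of each column as K = Σ(ρt)_known − 3354 × (depth of known layers): K_A = 0 − 3354×30400 = −101961600; K_B = 20869019 − 3354×(941 + 10683) = −18117877.
Balance: K_A + 30400×ρ = K_B, so ρ = (K_B − K_A)/30400 = 83843700/30400 = 2760 kg m⁻³.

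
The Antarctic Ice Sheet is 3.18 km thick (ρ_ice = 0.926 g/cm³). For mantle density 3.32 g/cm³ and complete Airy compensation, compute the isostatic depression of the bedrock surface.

0.887 km

Equating mass per unit area of the two columns: the ice load ρ_ice t is balanced by mantle displaced below, ρ_m s.
s = t ρ_ice / ρ_m = 3.18 km × 0.926/3.32 = 0.887 km.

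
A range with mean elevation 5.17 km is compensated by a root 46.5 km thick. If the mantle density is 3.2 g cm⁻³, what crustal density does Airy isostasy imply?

ρ_c h = (ρ_m − ρ_c) r → ρ_c (h + r) = ρ_m r → ρ_c = ρ_m r / (h + r).
ρ_c = 3.2 × 46.5 km / (5.17 km + 46.5 km) = 2.88 g cm⁻³.

2.88 g cm⁻³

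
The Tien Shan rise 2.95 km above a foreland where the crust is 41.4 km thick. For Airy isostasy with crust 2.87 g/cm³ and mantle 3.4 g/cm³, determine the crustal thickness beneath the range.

Root depth r = h ρ_c / (ρ_m − ρ_c) = 2.95 km × 2.87 / 0.53 = 15.97 km.
Total thickness = T + h + r = 41.4 km + 2.95 km + 15.97 km = 60.3 km.

60.3 km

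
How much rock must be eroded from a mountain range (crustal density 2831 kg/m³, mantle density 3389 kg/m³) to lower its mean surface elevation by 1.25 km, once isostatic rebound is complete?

7.59 km

Net drop Δ = e − u = e − e ρ_c/ρ_m = e (ρ_m − ρ_c)/ρ_m.
e = Δ ρ_m/(ρ_m − ρ_c) = 1.25 km × 3389/558 = 7.59 km.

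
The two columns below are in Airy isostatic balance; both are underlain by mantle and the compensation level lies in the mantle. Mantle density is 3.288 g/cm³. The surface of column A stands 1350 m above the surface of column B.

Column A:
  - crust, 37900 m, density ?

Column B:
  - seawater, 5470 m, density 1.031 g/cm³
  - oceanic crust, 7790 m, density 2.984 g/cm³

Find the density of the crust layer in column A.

Take the compensation level at the base of the deeper column (depth z_c below the surface of column A) and equate Σ ρ_i t_i down to z_c; mantle fills any gap and the z_c terms cancel.
Column A: 37900×ρ + (z_c − 37900)×3.288
Column B: 1350×0 + 5470×1.031 + 7790×2.984 + (z_c − 1350 − 13260)×3.288
The z_c×3.288 term appears on both sides and cancels. Collect the known terms of each column as K = Σ(ρt)_known − 3.288 × (depth of known layers): K_A = 0 − 3.288×37900 = −124615.2; K_B = 28884.93 − 3.288×(1350 + 13260) = −19152.75.
Balance: K_A + 37900×ρ = K_B, so ρ = (K_B − K_A)/37900 = 105462/37900 = 2.78 g/cm³.

2.78 g/cm³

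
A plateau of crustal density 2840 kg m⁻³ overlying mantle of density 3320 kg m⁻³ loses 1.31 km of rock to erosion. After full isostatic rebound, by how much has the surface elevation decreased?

0.189 km

Rebound u = e ρ_c/ρ_m = 1.31 km × 2840/3320 = 1.121 km.
Net surface drop = e − u = 1.31 km − 1.121 km = e (ρ_m − ρ_c)/ρ_m = 0.189 km.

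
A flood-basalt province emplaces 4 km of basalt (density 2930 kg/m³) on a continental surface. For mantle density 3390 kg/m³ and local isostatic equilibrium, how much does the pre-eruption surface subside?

Subaerial loading: s = t ρ_load / ρ_m.
s = 4 km × 2930/3390 = 3.46 km.

3.46 km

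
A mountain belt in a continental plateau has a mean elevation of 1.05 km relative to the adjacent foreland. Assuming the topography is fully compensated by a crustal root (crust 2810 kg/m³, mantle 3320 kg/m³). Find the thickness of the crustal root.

Equating mass per unit area of the two columns: the weight of the topography is balanced by the buoyancy of the root, ρ_c h = (ρ_m − ρ_c) r.
r = h · ρ_c / (ρ_m − ρ_c) = 1.05 km × 2810 / (3320 − 2810) = 5.79 km.

5.79 km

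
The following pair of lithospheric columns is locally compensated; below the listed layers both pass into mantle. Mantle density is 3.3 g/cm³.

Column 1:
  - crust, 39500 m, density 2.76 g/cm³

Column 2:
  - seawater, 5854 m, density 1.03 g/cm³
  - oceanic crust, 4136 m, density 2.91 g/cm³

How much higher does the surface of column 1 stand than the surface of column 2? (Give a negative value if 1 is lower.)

1950 m

For any compensation level in the mantle, the mantle terms cancel and isostasy reduces to e = (Σt_1 − Σt_2) − (Σ(ρt)_1 − Σ(ρt)_2) / ρ_m.
Σt_1 = 39500 m; Σt_2 = 9990 m; Σ(ρt)_1 = 109020; Σ(ρt)_2 = 18065.38 (in m·g/cm³).
e = (39500 − 9990) − (109020 − 18065.38) / 3.3 = 1950 m.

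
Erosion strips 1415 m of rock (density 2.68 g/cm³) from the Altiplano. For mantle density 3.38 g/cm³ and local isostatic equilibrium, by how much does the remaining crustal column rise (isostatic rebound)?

1120 m

Unloading: uplift u = e ρ_c/ρ_m = 1415 m × 2.68/3.38 = 1120 m.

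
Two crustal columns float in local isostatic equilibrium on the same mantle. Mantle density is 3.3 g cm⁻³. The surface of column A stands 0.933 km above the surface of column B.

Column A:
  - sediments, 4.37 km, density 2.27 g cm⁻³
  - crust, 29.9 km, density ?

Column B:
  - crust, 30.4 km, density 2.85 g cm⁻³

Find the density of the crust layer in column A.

Take the compensation level at the base of the deeper column (depth z_c below the surface of column A) and equate Σ ρ_i t_i down to z_c; mantle fills any gap and the z_c terms cancel.
Column A: 4.37×2.27 + 29.9×ρ + (z_c − 34.27)×3.3
Column B: 0.933×0 + 30.4×2.85 + (z_c − 0.933 − 30.4)×3.3
The z_c×3.3 term appears on both sides and cancels. Collect the known terms of each column as K = Σ(ρt)_known − 3.3 × (depth of known layers): K_A = 9.9199 − 3.3×34.27 = −103.1711; K_B = 86.64 − 3.3×(0.933 + 30.4) = −16.7589.
Balance: K_A + 29.9×ρ = K_B, so ρ = (K_B − K_A)/29.9 = 86.4122/29.9 = 2.89 g cm⁻³.

2.89 g cm⁻³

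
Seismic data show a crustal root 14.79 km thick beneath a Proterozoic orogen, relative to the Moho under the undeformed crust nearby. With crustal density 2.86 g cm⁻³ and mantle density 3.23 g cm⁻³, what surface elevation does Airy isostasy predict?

1.91 km

In Airy isostatic equilibrium: ρ_c h = (ρ_m − ρ_c) r.
h = r (ρ_m − ρ_c) / ρ_c = 14.79 km × (3.23 − 2.86) / 2.86 = 1.91 km.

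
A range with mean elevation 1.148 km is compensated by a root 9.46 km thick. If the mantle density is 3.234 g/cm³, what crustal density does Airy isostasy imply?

2.88 g/cm³

ρ_c h = (ρ_m − ρ_c) r → ρ_c (h + r) = ρ_m r → ρ_c = ρ_m r / (h + r).
ρ_c = 3.234 × 9.46 km / (1.148 km + 9.46 km) = 2.88 g/cm³.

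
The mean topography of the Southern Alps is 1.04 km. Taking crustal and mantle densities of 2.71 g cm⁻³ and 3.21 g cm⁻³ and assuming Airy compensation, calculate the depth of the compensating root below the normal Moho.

5.64 km

In Airy isostatic equilibrium: the weight of the topography is balanced by the buoyancy of the root, ρ_c h = (ρ_m − ρ_c) r.
r = h · ρ_c / (ρ_m − ρ_c) = 1.04 km × 2.71 / (3.21 − 2.71) = 5.64 km.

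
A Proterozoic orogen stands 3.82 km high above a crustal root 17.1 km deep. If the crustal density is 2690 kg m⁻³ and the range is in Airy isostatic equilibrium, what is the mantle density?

3290 kg m⁻³

Airy balance: ρ_c h = (ρ_m − ρ_c) r → ρ_m = ρ_c (1 + h/r).
ρ_m = 2690 × (1 + 3.82 km/17.1 km) = 3290 kg m⁻³.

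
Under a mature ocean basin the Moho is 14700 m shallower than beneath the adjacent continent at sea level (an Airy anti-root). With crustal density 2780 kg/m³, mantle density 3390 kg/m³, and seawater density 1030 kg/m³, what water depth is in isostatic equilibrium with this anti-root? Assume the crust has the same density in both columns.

Replacing a thickness d of crust by seawater at the top must be balanced by replacing crust with mantle at the base: d (ρ_c − ρ_w) = a (ρ_m − ρ_c).
d = a (ρ_m − ρ_c)/(ρ_c − ρ_w) = 14700 m × 610/1750 = 5120 m.

5120 m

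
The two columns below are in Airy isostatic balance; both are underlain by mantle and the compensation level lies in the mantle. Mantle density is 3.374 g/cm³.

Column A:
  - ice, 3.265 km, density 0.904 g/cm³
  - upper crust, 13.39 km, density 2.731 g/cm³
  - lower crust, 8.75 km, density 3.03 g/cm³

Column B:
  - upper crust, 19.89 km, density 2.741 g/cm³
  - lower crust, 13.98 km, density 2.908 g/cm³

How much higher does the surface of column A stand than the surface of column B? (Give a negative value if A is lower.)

For any compensation level in the mantle, the mantle terms cancel and isostasy reduces to e = (Σt_A − Σt_B) − (Σ(ρt)_A − Σ(ρt)_B) / ρ_m.
Σt_A = 25.405 km; Σt_B = 33.87 km; Σ(ρt)_A = 66.03215; Σ(ρt)_B = 95.17233 (in km·g/cm³).
e = (25.405 − 33.87) − (66.03215 − 95.17233) / 3.374 = 0.172 km.

0.172 km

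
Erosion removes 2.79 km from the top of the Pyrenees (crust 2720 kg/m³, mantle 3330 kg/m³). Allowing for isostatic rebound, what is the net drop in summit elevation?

Rebound u = e ρ_c/ρ_m = 2.79 km × 2720/3330 = 2.279 km.
Net surface drop = e − u = 2.79 km − 2.279 km = e (ρ_m − ρ_c)/ρ_m = 0.511 km.

0.511 km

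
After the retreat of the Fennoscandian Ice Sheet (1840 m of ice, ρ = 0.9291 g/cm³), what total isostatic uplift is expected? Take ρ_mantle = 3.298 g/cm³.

Removing the load lets mantle flow back in; uplift u satisfies ρ_ice t = ρ_m u.
u = t ρ_ice/ρ_m = 1840 m × 0.9291/3.298 = 518 m.

518 m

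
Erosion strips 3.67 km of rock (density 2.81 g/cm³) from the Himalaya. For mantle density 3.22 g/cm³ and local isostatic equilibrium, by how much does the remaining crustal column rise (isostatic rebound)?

Unloading: uplift u = e ρ_c/ρ_m = 3.67 km × 2.81/3.22 = 3.2 km.

3.2 km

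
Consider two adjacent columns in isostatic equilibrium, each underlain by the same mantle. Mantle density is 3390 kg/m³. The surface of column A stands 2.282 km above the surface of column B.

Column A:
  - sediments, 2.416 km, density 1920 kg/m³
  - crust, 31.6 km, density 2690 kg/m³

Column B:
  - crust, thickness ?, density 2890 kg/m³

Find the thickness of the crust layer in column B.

35.9 km

Take the compensation level at the base of the deeper column (depth z_c below the surface of column A) and equate Σ ρ_i t_i down to z_c; mantle fills any gap and the z_c terms cancel.
Column A: 2.416×1920 + 31.6×2690 + (z_c − 34.016)×3390
Column B: 2.282×0 + x×2890 + (z_c − 2.282 − 0 − x)×3390
The z_c×3390 term appears on both sides and cancels. Collect the known terms of each column as K = Σ(ρt)_known − 3390 × (depth of known layers): K_A = 89642.72 − 3390×34.016 = −25671.52; K_B = 0 − 3390×(2.282 + 0) = −7735.98.
Balance: K_A = K_B − x×(3390 − 2890), so x = (K_B − K_A)/(3390 − 2890) = 17935.5/500 = 35.9 km.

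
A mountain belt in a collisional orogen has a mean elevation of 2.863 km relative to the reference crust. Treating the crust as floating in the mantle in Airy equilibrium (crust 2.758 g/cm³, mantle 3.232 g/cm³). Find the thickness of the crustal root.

For local isostatic compensation: the weight of the topography is balanced by the buoyancy of the root, ρ_c h = (ρ_m − ρ_c) r.
r = h · ρ_c / (ρ_m − ρ_c) = 2.863 km × 2.758 / (3.232 − 2.758) = 16.7 km.

16.7 km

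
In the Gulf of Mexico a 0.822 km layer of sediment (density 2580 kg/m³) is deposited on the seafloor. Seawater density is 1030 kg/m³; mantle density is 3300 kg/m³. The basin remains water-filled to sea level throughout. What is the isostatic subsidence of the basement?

Submarine loading: the sediment displaces seawater, and the subsidence is in turn flooded, so s (ρ_m − ρ_w) = t (ρ_sed − ρ_w).
s = 0.822 km × (2580 − 1030) / (3300 − 1030) = 0.561 km.

0.561 km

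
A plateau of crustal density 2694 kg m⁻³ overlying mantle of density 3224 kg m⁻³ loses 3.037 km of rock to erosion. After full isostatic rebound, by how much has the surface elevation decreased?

Rebound u = e ρ_c/ρ_m = 3.037 km × 2694/3224 = 2.538 km.
Net surface drop = e − u = 3.037 km − 2.538 km = e (ρ_m − ρ_c)/ρ_m = 0.499 km.

0.499 km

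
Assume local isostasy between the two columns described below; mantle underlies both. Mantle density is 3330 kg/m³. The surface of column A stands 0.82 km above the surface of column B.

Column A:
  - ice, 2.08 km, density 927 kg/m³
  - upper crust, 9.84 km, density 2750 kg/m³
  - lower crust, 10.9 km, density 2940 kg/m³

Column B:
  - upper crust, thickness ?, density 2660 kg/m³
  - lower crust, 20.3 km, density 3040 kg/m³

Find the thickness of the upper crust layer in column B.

Take the compensation level at the base of the deeper column (depth z_c below the surface of column A) and equate Σ ρ_i t_i down to z_c; mantle fills any gap and the z_c terms cancel.
Column A: 2.08×927 + 9.84×2750 + 10.9×2940 + (z_c − 22.82)×3330
Column B: 0.82×0 + x×2660 + 20.3×3040 + (z_c − 0.82 − 20.3 − x)×3330
The z_c×3330 term appears on both sides and cancels. Collect the known terms of each column as K = Σ(ρt)_known − 3330 × (depth of known layers): K_A = 61034.16 − 3330×22.82 = −14956.44; K_B = 61712 − 3330×(0.82 + 20.3) = −8617.6.
Balance: K_A = K_B − x×(3330 − 2660), so x = (K_B − K_A)/(3330 − 2660) = 6338.84/670 = 9.46 km.

9.46 km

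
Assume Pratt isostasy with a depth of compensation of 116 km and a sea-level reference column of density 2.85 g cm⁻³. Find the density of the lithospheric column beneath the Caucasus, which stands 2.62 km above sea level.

2.79 g cm⁻³

Pratt balance: ρ_ref D = ρ (D + h).
ρ = ρ_ref D/(D + h) = 2.85 × 116 km/(116 km + 2.62 km) = 2.79 g cm⁻³.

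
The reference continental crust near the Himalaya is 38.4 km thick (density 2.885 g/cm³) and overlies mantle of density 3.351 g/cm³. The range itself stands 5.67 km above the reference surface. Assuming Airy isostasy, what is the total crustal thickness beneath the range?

79.2 km

Root depth r = h ρ_c / (ρ_m − ρ_c) = 5.67 km × 2.885 / 0.466 = 35.1 km.
Total thickness = T + h + r = 38.4 km + 5.67 km + 35.1 km = 79.2 km.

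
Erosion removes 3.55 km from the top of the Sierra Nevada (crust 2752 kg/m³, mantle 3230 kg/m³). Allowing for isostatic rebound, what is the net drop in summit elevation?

0.525 km

Rebound u = e ρ_c/ρ_m = 3.55 km × 2752/3230 = 3.025 km.
Net surface drop = e − u = 3.55 km − 3.025 km = e (ρ_m − ρ_c)/ρ_m = 0.525 km.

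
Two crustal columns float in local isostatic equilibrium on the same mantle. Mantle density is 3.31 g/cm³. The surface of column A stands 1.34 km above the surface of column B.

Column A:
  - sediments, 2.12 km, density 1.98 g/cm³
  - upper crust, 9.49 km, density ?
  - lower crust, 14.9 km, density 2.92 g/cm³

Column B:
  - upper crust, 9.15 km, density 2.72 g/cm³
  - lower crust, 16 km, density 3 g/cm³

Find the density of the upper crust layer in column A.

Take the compensation level at the base of the deeper column (depth z_c below the surface of column A) and equate Σ ρ_i t_i down to z_c; mantle fills any gap and the z_c terms cancel.
Column A: 2.12×1.98 + 9.49×ρ + 14.9×2.92 + (z_c − 26.51)×3.31
Column B: 1.34×0 + 9.15×2.72 + 16×3 + (z_c − 1.34 − 25.15)×3.31
The z_c×3.31 term appears on both sides and cancels. Collect the known terms of each column as K = Σ(ρt)_known − 3.31 × (depth of known layers): K_A = 47.7056 − 3.31×26.51 = −40.0425; K_B = 72.888 − 3.31×(1.34 + 25.15) = −14.7939.
Balance: K_A + 9.49×ρ = K_B, so ρ = (K_B − K_A)/9.49 = 25.2486/9.49 = 2.66 g/cm³.

2.66 g/cm³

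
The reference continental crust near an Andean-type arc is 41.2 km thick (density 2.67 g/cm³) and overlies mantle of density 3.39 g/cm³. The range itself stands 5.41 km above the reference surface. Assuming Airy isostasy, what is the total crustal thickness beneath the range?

Root depth r = h ρ_c / (ρ_m − ρ_c) = 5.41 km × 2.67 / 0.72 = 20.06 km.
Total thickness = T + h + r = 41.2 km + 5.41 km + 20.06 km = 66.7 km.

66.7 km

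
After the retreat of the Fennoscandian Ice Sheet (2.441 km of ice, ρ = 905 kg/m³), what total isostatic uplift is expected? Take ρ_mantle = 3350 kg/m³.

0.659 km

Removing the load lets mantle flow back in; uplift u satisfies ρ_ice t = ρ_m u.
u = t ρ_ice/ρ_m = 2.441 km × 905/3350 = 0.659 km.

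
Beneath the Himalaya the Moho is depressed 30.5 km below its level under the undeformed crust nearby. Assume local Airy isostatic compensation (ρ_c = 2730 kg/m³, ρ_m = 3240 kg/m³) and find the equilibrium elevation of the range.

5.7 km

For local isostatic compensation: ρ_c h = (ρ_m − ρ_c) r.
h = r (ρ_m − ρ_c) / ρ_c = 30.5 km × (3240 − 2730) / 2730 = 5.7 km.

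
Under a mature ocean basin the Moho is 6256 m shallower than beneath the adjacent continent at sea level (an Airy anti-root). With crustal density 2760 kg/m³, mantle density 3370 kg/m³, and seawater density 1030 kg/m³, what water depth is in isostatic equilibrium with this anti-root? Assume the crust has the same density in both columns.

2210 m

Replacing a thickness d of crust by seawater at the top must be balanced by replacing crust with mantle at the base: d (ρ_c − ρ_w) = a (ρ_m − ρ_c).
d = a (ρ_m − ρ_c)/(ρ_c − ρ_w) = 6256 m × 610/1730 = 2210 m.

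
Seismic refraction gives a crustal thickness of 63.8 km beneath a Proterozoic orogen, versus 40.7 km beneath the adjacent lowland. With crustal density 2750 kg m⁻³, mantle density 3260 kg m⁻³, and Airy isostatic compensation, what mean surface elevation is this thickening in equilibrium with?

3.61 km

Excess crust Δ = 63.8 km − 40.7 km = 23.1 km, split between elevation h and root r with h + r = Δ.
Airy balance ρ_c h = (ρ_m − ρ_c) r gives r = h ρ_c/(ρ_m − ρ_c), so h (1 + ρ_c/(ρ_m − ρ_c)) = Δ, i.e. h = Δ (ρ_m − ρ_c)/ρ_m.
h = 23.1 km × 510/3260 = 3.61 km.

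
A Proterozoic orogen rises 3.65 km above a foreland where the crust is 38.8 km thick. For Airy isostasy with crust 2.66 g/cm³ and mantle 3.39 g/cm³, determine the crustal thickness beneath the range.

55.8 km

Root depth r = h ρ_c / (ρ_m − ρ_c) = 3.65 km × 2.66 / 0.73 = 13.3 km.
Total thickness = T + h + r = 38.8 km + 3.65 km + 13.3 km = 55.8 km.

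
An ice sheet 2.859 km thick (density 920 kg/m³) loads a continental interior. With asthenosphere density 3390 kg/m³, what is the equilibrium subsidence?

0.776 km

Equating mass per unit area of the two columns: the ice load ρ_ice t is balanced by mantle displaced below, ρ_m s.
s = t ρ_ice / ρ_m = 2.859 km × 920/3390 = 0.776 km.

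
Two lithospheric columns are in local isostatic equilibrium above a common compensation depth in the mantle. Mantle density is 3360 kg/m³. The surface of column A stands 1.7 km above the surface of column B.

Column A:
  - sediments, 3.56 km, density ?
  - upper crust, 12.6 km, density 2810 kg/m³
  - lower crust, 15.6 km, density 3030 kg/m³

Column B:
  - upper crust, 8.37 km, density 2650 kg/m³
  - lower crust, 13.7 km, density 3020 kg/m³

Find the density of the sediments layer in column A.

2170 kg/m³

Take the compensation level at the base of the deeper column (depth z_c below the surface of column A) and equate Σ ρ_i t_i down to z_c; mantle fills any gap and the z_c terms cancel.
Column A: 3.56×ρ + 12.6×2810 + 15.6×3030 + (z_c − 31.76)×3360
Column B: 1.7×0 + 8.37×2650 + 13.7×3020 + (z_c − 1.7 − 22.07)×3360
The z_c×3360 term appears on both sides and cancels. Collect the known terms of each column as K = Σ(ρt)_known − 3360 × (depth of known layers): K_A = 82674 − 3360×31.76 = −24039.6; K_B = 63554.5 − 3360×(1.7 + 22.07) = −16312.7.
Balance: K_A + 3.56×ρ = K_B, so ρ = (K_B − K_A)/3.56 = 7726.9/3.56 = 2170 kg/m³.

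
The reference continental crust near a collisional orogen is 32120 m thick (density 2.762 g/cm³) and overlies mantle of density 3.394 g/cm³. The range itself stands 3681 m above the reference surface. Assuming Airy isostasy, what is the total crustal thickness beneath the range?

Root depth r = h ρ_c / (ρ_m − ρ_c) = 3681 m × 2.762 / 0.632 = 16090 m.
Total thickness = T + h + r = 32120 m + 3681 m + 16090 m = 51900 m.

51900 m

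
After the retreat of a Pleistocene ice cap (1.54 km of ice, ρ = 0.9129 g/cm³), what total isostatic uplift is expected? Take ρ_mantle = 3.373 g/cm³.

0.417 km

Removing the load lets mantle flow back in; uplift u satisfies ρ_ice t = ρ_m u.
u = t ρ_ice/ρ_m = 1.54 km × 0.9129/3.373 = 0.417 km.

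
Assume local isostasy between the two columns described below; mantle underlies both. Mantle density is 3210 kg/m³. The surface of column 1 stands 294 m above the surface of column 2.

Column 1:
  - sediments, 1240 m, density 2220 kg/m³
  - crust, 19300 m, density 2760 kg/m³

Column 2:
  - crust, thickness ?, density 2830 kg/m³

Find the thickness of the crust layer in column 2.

23600 m

Take the compensation level at the base of the deeper column (depth z_c below the surface of column 1) and equate Σ ρ_i t_i down to z_c; mantle fills any gap and the z_c terms cancel.
Column 1: 1240×2220 + 19300×2760 + (z_c − 20540)×3210
Column 2: 294×0 + x×2830 + (z_c − 294 − 0 − x)×3210
The z_c×3210 term appears on both sides and cancels. Collect the known terms of each column as K = Σ(ρt)_known − 3210 × (depth of known layers): K_1 = 56020800 − 3210×20540 = −9912600; K_2 = 0 − 3210×(294 + 0) = −943740.
Balance: K_1 = K_2 − x×(3210 − 2830), so x = (K_2 − K_1)/(3210 − 2830) = 8968860/380 = 23600 m.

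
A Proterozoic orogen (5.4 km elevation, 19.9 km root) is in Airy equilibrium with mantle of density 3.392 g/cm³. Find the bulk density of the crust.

ρ_c h = (ρ_m − ρ_c) r → ρ_c (h + r) = ρ_m r → ρ_c = ρ_m r / (h + r).
ρ_c = 3.392 × 19.9 km / (5.4 km + 19.9 km) = 2.67 g/cm³.

2.67 g/cm³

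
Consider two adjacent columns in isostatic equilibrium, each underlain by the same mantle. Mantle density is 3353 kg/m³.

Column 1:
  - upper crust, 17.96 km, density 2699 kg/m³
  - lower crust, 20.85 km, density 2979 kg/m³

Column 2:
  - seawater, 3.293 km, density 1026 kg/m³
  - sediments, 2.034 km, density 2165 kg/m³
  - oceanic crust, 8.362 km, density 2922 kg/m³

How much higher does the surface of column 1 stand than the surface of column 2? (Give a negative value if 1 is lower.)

For any compensation level in the mantle, the mantle terms cancel and isostasy reduces to e = (Σt_1 − Σt_2) − (Σ(ρt)_1 − Σ(ρt)_2) / ρ_m.
Σt_1 = 38.81 km; Σt_2 = 13.689 km; Σ(ρt)_1 = 110586.19; Σ(ρt)_2 = 32215.992 (in km·kg/m³).
e = (38.81 − 13.689) − (110586.19 − 32215.992) / 3353 = 1.75 km.

1.75 km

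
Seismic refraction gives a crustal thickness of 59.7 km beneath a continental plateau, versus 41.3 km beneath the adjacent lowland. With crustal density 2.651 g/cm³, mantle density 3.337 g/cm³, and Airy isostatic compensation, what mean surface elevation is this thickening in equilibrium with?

3.78 km

Excess crust Δ = 59.7 km − 41.3 km = 18.4 km, split between elevation h and root r with h + r = Δ.
Airy balance ρ_c h = (ρ_m − ρ_c) r gives r = h ρ_c/(ρ_m − ρ_c), so h (1 + ρ_c/(ρ_m − ρ_c)) = Δ, i.e. h = Δ (ρ_m − ρ_c)/ρ_m.
h = 18.4 km × 0.686/3.337 = 3.78 km.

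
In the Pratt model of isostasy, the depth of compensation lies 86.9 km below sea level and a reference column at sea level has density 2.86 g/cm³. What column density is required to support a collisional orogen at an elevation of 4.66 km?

Pratt balance: ρ_ref D = ρ (D + h).
ρ = ρ_ref D/(D + h) = 2.86 × 86.9 km/(86.9 km + 4.66 km) = 2.71 g/cm³.

2.71 g/cm³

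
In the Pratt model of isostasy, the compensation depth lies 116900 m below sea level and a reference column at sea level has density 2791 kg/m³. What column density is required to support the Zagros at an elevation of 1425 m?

2760 kg/m³

Pratt balance: ρ_ref D = ρ (D + h).
ρ = ρ_ref D/(D + h) = 2791 × 116900 m/(116900 m + 1425 m) = 2760 kg/m³.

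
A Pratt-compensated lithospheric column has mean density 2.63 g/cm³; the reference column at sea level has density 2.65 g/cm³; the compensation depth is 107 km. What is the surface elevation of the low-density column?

0.814 km

ρ_ref D = ρ (D + h) → h = D (ρ_ref − ρ)/ρ.
h = 107 km × (2.65 − 2.63)/2.63 = 0.814 km.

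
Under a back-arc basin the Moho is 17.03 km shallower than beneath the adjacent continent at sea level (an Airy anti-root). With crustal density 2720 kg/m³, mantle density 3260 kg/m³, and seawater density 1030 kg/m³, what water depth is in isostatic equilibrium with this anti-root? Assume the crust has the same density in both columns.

Replacing a thickness d of crust by seawater at the top must be balanced by replacing crust with mantle at the base: d (ρ_c − ρ_w) = a (ρ_m − ρ_c).
d = a (ρ_m − ρ_c)/(ρ_c − ρ_w) = 17.03 km × 540/1690 = 5.44 km.

5.44 km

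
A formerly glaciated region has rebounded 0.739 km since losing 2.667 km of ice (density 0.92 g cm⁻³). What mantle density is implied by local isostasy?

3.32 g cm⁻³

ρ_m = ρ_ice t / u = 0.92 × 2.667 km/0.739 km = 3.32 g cm⁻³.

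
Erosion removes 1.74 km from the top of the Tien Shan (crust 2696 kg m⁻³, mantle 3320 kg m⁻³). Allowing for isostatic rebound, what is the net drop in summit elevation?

Rebound u = e ρ_c/ρ_m = 1.74 km × 2696/3320 = 1.413 km.
Net surface drop = e − u = 1.74 km − 1.413 km = e (ρ_m − ρ_c)/ρ_m = 0.327 km.

0.327 km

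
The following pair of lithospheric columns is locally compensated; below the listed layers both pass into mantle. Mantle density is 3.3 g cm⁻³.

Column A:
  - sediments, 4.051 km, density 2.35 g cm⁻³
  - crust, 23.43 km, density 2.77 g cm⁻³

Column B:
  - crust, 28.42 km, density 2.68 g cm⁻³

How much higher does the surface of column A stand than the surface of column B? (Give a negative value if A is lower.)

For any compensation level in the mantle, the mantle terms cancel and isostasy reduces to e = (Σt_A − Σt_B) − (Σ(ρt)_A − Σ(ρt)_B) / ρ_m.
Σt_A = 27.481 km; Σt_B = 28.42 km; Σ(ρt)_A = 74.42095; Σ(ρt)_B = 76.1656 (in km·g cm⁻³).
e = (27.481 − 28.42) − (74.42095 − 76.1656) / 3.3 = −0.41 km.

−0.41 km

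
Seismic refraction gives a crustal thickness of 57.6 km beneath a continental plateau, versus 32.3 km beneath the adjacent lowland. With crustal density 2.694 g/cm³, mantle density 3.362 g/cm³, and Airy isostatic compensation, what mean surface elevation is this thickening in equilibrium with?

Excess crust Δ = 57.6 km − 32.3 km = 25.3 km, split between elevation h and root r with h + r = Δ.
Airy balance ρ_c h = (ρ_m − ρ_c) r gives r = h ρ_c/(ρ_m − ρ_c), so h (1 + ρ_c/(ρ_m − ρ_c)) = Δ, i.e. h = Δ (ρ_m − ρ_c)/ρ_m.
h = 25.3 km × 0.668/3.362 = 5.03 km.

5.03 km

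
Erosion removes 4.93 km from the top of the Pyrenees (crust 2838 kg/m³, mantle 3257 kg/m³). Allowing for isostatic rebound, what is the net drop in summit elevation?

Rebound u = e ρ_c/ρ_m = 4.93 km × 2838/3257 = 4.296 km.
Net surface drop = e − u = 4.93 km − 4.296 km = e (ρ_m − ρ_c)/ρ_m = 0.634 km.

0.634 km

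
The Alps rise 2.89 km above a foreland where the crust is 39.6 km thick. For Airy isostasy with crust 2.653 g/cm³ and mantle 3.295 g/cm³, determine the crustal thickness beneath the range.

Root depth r = h ρ_c / (ρ_m − ρ_c) = 2.89 km × 2.653 / 0.642 = 11.94 km.
Total thickness = T + h + r = 39.6 km + 2.89 km + 11.94 km = 54.4 km.

54.4 km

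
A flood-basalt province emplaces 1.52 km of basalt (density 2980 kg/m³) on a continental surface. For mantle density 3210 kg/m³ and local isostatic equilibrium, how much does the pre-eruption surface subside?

Subaerial loading: s = t ρ_load / ρ_m.
s = 1.52 km × 2980/3210 = 1.41 km.

1.41 km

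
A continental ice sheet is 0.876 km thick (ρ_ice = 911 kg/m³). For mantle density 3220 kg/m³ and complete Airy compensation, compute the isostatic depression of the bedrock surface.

0.248 km

Balancing pressure at the compensation depth: the ice load ρ_ice t is balanced by mantle displaced below, ρ_m s.
s = t ρ_ice / ρ_m = 0.876 km × 911/3220 = 0.248 km.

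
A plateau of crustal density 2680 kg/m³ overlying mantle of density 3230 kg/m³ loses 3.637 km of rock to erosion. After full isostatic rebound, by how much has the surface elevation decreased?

0.619 km

Rebound u = e ρ_c/ρ_m = 3.637 km × 2680/3230 = 3.018 km.
Net surface drop = e − u = 3.637 km − 3.018 km = e (ρ_m − ρ_c)/ρ_m = 0.619 km.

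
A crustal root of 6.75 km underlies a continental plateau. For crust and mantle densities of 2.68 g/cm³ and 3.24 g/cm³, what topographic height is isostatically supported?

Balancing pressure at the compensation depth: ρ_c h = (ρ_m − ρ_c) r.
h = r (ρ_m − ρ_c) / ρ_c = 6.75 km × (3.24 − 2.68) / 2.68 = 1.41 km.

1.41 km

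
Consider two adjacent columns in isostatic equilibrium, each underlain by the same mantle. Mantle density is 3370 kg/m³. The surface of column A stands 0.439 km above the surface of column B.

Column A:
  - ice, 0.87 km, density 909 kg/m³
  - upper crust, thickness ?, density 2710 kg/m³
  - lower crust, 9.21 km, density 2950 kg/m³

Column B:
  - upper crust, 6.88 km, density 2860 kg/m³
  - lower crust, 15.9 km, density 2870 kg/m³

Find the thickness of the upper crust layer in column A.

Take the compensation level at the base of the deeper column (depth z_c below the surface of column A) and equate Σ ρ_i t_i down to z_c; mantle fills any gap and the z_c terms cancel.
Column A: 0.87×909 + x×2710 + 9.21×2950 + (z_c − 10.08 − x)×3370
Column B: 0.439×0 + 6.88×2860 + 15.9×2870 + (z_c − 0.439 − 22.78)×3370
The z_c×3370 term appears on both sides and cancels. Collect the known terms of each column as K = Σ(ρt)_known − 3370 × (depth of known layers): K_A = 27960.33 − 3370×10.08 = −6009.27; K_B = 65309.8 − 3370×(0.439 + 22.78) = −12938.23.
Balance: K_A − x×(3370 − 2710) = K_B, so x = (K_A − K_B)/(3370 − 2710) = 6928.96/660 = 10.5 km.

10.5 km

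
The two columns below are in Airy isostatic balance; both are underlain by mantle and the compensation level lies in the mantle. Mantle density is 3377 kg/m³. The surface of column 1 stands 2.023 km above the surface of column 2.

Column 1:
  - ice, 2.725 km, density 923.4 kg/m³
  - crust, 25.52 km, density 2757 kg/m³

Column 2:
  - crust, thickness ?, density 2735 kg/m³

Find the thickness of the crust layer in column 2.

24.4 km

Take the compensation level at the base of the deeper column (depth z_c below the surface of column 1) and equate Σ ρ_i t_i down to z_c; mantle fills any gap and the z_c terms cancel.
Column 1: 2.725×923.4 + 25.52×2757 + (z_c − 28.245)×3377
Column 2: 2.023×0 + x×2735 + (z_c − 2.023 − 0 − x)×3377
The z_c×3377 term appears on both sides and cancels. Collect the known terms of each column as K = Σ(ρt)_known − 3377 × (depth of known layers): K_1 = 72874.905 − 3377×28.245 = −22508.46; K_2 = 0 − 3377×(2.023 + 0) = −6831.671.
Balance: K_1 = K_2 − x×(3377 − 2735), so x = (K_2 − K_1)/(3377 − 2735) = 15676.8/642 = 24.4 km.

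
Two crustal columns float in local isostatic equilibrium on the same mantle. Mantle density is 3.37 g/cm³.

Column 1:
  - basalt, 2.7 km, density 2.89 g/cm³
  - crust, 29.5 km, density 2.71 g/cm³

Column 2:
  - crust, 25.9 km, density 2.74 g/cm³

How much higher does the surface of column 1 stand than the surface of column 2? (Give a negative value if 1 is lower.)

For any compensation level in the mantle, the mantle terms cancel and isostasy reduces to e = (Σt_1 − Σt_2) − (Σ(ρt)_1 − Σ(ρt)_2) / ρ_m.
Σt_1 = 32.2 km; Σt_2 = 25.9 km; Σ(ρt)_1 = 87.748; Σ(ρt)_2 = 70.966 (in km·g/cm³).
e = (32.2 − 25.9) − (87.748 − 70.966) / 3.37 = 1.32 km.

1.32 km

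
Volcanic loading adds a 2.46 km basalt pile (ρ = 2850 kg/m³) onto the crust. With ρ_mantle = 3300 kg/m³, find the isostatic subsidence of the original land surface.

Subaerial loading: s = t ρ_load / ρ_m.
s = 2.46 km × 2850/3300 = 2.12 km.

2.12 km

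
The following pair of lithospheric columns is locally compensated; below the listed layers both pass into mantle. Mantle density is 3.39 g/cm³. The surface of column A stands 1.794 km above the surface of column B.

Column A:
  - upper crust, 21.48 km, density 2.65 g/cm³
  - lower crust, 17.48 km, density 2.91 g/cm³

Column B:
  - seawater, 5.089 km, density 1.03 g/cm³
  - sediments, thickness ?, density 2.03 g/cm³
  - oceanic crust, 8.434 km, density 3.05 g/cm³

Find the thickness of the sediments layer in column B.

Take the compensation level at the base of the deeper column (depth z_c below the surface of column A) and equate Σ ρ_i t_i down to z_c; mantle fills any gap and the z_c terms cancel.
Column A: 21.48×2.65 + 17.48×2.91 + (z_c − 38.96)×3.39
Column B: 1.794×0 + 5.089×1.03 + x×2.03 + 8.434×3.05 + (z_c − 1.794 − 13.523 − x)×3.39
The z_c×3.39 term appears on both sides and cancels. Collect the known terms of each column as K = Σ(ρt)_known − 3.39 × (depth of known layers): K_A = 107.7888 − 3.39×38.96 = −24.2856; K_B = 30.96537 − 3.39×(1.794 + 13.523) = −20.95926.
Balance: K_A = K_B − x×(3.39 − 2.03), so x = (K_B − K_A)/(3.39 − 2.03) = 3.32634/1.36 = 2.45 km.

2.45 km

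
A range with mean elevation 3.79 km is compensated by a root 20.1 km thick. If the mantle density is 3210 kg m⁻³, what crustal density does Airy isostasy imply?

2700 kg m⁻³

ρ_c h = (ρ_m − ρ_c) r → ρ_c (h + r) = ρ_m r → ρ_c = ρ_m r / (h + r).
ρ_c = 3210 × 20.1 km / (3.79 km + 20.1 km) = 2700 kg m⁻³.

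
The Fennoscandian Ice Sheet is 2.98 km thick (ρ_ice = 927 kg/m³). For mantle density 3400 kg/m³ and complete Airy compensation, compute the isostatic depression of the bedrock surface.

Isostatic balance requires: the ice load ρ_ice t is balanced by mantle displaced below, ρ_m s.
s = t ρ_ice / ρ_m = 2.98 km × 927/3400 = 0.812 km.

0.812 km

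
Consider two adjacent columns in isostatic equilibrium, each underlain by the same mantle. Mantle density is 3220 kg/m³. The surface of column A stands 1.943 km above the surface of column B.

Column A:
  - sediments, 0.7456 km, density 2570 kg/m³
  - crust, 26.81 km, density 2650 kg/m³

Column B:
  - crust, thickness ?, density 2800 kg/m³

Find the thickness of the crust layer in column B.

22.6 km

Take the compensation level at the base of the deeper column (depth z_c below the surface of column A) and equate Σ ρ_i t_i down to z_c; mantle fills any gap and the z_c terms cancel.
Column A: 0.7456×2570 + 26.81×2650 + (z_c − 27.5556)×3220
Column B: 1.943×0 + x×2800 + (z_c − 1.943 − 0 − x)×3220
The z_c×3220 term appears on both sides and cancels. Collect the known terms of each column as K = Σ(ρt)_known − 3220 × (depth of known layers): K_A = 72962.692 − 3220×27.5556 = −15766.34; K_B = 0 − 3220×(1.943 + 0) = −6256.46.
Balance: K_A = K_B − x×(3220 − 2800), so x = (K_B − K_A)/(3220 − 2800) = 9509.88/420 = 22.6 km.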